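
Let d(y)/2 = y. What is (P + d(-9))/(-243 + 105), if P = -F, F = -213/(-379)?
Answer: 2345/17434 ≈ 0.13451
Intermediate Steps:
F = 213/379 (F = -213*(-1/379) = 213/379 ≈ 0.56201)
d(y) = 2*y
P = -213/379 (P = -1*213/379 = -213/379 ≈ -0.56201)
(P + d(-9))/(-243 + 105) = (-213/379 + 2*(-9))/(-243 + 105) = (-213/379 - 18)/(-138) = -7035/379*(-1/138) = 2345/17434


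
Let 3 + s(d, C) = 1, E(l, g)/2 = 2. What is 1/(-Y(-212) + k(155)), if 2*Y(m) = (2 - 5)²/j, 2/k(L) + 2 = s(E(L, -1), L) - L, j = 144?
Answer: -5088/223 ≈ -22.816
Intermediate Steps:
E(l, g) = 4 (E(l, g) = 2*2 = 4)
s(d, C) = -2 (s(d, C) = -3 + 1 = -2)
k(L) = 2/(-4 - L) (k(L) = 2/(-2 + (-2 - L)) = 2/(-4 - L))
Y(m) = 1/32 (Y(m) = ((2 - 5)²/144)/2 = ((-3)²*(1/144))/2 = (9*(1/144))/2 = (½)*(1/16) = 1/32)
1/(-Y(-212) + k(155)) = 1/(-1*1/32 - 2/(4 + 155)) = 1/(-1/32 - 2/159) = 1/(-223/5088) = -5088/223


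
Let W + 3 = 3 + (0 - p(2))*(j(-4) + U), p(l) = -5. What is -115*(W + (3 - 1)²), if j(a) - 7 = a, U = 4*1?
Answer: -4485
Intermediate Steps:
U = 4
j(a) = 7 + a
W = 35 (W = -3 + (3 + (0 - 1*(-5))*((7 - 4) + 4)) = -3 + (3 + (0 + 5)*(3 + 4)) = -3 + (3 + 5*7) = -3 + (3 + 35) = -3 + 38 = 35)
-115*(W + (3 - 1)²) = -115*(35 + (3 - 1)²) = -115*(35 + 2²) = -115*(35 + 4) = -115*39 = -4485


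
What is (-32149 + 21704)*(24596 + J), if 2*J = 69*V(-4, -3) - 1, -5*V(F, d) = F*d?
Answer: -512070303/2 ≈ -2.5604e+8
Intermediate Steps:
V(F, d) = -F*d/5
J = -833/10 (J = (69*(-⅕*(-4)*(-3)) - 1)/2 = (69*(-12/5) - 1)/2 = (-828/5 - 1)/2 = (½)*(-833/5) = -833/10 ≈ -83.300)
(-32149 + 21704)*(24596 + J) = (-32149 + 21704)*(24596 - 833/10) = -10445*245127/10 = -512070303/2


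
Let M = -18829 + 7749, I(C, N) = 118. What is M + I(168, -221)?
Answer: -10962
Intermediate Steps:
M = -11080
M + I(168, -221) = -11080 + 118 = -10962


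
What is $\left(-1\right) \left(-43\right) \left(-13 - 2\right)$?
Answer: $-645$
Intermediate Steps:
$\left(-1\right) \left(-43\right) \left(-13 - 2\right) = 43 \left(-15\right) = -645$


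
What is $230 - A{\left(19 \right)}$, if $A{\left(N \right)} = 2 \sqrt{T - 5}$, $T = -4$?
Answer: $230 - 6 i \approx 230.0 - 6.0 i$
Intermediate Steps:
$A{\left(N \right)} = 6 i$ ($A{\left(N \right)} = 2 \sqrt{-4 - 5} = 2 \sqrt{-9} = 2 \cdot 3 i = 6 i$)
$230 - A{\left(19 \right)} = 230 - 6 i$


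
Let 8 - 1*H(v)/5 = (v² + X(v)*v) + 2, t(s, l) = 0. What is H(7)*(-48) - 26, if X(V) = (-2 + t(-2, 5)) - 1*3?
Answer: 1894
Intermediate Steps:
X(V) = -5 (X(V) = (-2 + 0) - 1*3 = -2 - 3 = -5)
H(v) = 30 - 5*v² + 25*v (H(v) = 40 - 5*((v² - 5*v) + 2) = 40 - 5*(2 + v² - 5*v) = 40 + (-10 - 5*v² + 25*v) = 30 - 5*v² + 25*v)
H(7)*(-48) - 26 = (30 - 5*7² + 25*7)*(-48) - 26 = (30 - 5*49 + 175)*(-48) - 26 = (30 - 245 + 175)*(-48) - 26 = -40*(-48) - 26 = 1920 - 26 = 1894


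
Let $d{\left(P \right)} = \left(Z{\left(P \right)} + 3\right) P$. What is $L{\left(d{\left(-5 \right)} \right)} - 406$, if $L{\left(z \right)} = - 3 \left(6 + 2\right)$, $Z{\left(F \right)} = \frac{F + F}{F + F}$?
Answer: $-430$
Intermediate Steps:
$Z{\left(F \right)} = 1$ ($Z{\left(F \right)} = \frac{2 F}{2 F} = 2 F \frac{1}{2 F} = 1$)
$d{\left(P \right)} = 4 P$ ($d{\left(P \right)} = \left(1 + 3\right) P = 4 P$)
$L{\left(z \right)} = -24$ ($L{\left(z \right)} = \left(-3\right) 8 = -24$)
$L{\left(d{\left(-5 \right)} \right)} - 406 = -24 - 406 = -430$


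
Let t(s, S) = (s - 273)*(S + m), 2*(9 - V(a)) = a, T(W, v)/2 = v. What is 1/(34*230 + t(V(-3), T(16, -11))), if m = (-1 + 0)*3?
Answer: 2/28765 ≈ 6.9529e-5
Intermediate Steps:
m = -3 (m = -1*3 = -3)
T(W, v) = 2*v
V(a) = 9 - a/2
t(s, S) = (-273 + s)*(-3 + S) (t(s, S) = (s - 273)*(S - 3) = (-273 + s)*(-3 + S))
1/(34*230 + t(V(-3), T(16, -11))) = 1/(34*230 + (819 - 546*(-11) - 3*(9 - 1/2*(-3)) + (2*(-11))*(9 - 1/2*(-3)))) = 1/(7820 + (819 - 273*(-22) - 3*(9 + 3/2) - 22*(9 + 3/2))) = 1/(7820 + (819 + 6006 - 3*21/2 - 22*21/2)) = 1/(7820 + (819 + 6006 - 63/2 - 231)) = 1/(7820 + 13125/2) = 1/(28765/2) = 2/28765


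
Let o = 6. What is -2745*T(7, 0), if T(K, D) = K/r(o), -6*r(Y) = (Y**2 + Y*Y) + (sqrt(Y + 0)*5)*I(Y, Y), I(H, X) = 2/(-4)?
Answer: 5533920/3431 + 192150*sqrt(6)/3431 ≈ 1750.1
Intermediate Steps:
I(H, X) = -1/2 (I(H, X) = 2*(-1/4) = -1/2)
r(Y) = -Y**2/3 + 5*sqrt(Y)/12 (r(Y) = -((Y**2 + Y*Y) + (sqrt(Y + 0)*5)*(-1/2))/6 = -((Y**2 + Y**2) + (sqrt(Y)*5)*(-1/2))/6 = -(2*Y**2 + (5*sqrt(Y))*(-1/2))/6 = -(2*Y**2 - 5*sqrt(Y)/2)/6 = -Y**2/3 + 5*sqrt(Y)/12)
T(K, D) = K/(-12 + 5*sqrt(6)/12) (T(K, D) = K/(-1/3*6**2 + 5*sqrt(6)/12) = K/(-1/3*36 + 5*sqrt(6)/12) = K/(-12 + 5*sqrt(6)/12))
-2745*T(7, 0) = -2745*(-288/3431*7 - 10/3431*7*sqrt(6)) = -2745*(-2016/3431 - 70*sqrt(6)/3431) = 5533920/3431 + 192150*sqrt(6)/3431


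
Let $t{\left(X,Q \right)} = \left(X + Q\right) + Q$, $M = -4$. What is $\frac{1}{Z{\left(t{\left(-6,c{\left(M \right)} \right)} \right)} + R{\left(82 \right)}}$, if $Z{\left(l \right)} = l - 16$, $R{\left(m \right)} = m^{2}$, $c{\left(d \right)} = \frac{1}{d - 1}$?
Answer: $\frac{5}{33508} \approx 0.00014922$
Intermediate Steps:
$c{\left(d \right)} = \frac{1}{-1 + d}$
$t{\left(X,Q \right)} = X + 2 Q$ ($t{\left(X,Q \right)} = \left(Q + X\right) + Q = X + 2 Q$)
$Z{\left(l \right)} = -16 + l$
$\frac{1}{Z{\left(t{\left(-6,c{\left(M \right)} \right)} \right)} + R{\left(82 \right)}} = \frac{1}{\left(-16 - \left(6 - \frac{2}{-1 - 4}\right)\right) + 82^{2}} = \frac{1}{\left(-16 - \left(6 - \frac{2}{-5}\right)\right) + 6724} = \frac{1}{\left(-16 + \left(-6 + 2 \left(- \frac{1}{5}\right)\right)\right) + 6724} = \frac{1}{\left(-16 - \frac{32}{5}\right) + 6724} = \frac{1}{- \frac{112}{5} + 6724} = \frac{1}{\frac{33508}{5}} = \frac{5}{33508}$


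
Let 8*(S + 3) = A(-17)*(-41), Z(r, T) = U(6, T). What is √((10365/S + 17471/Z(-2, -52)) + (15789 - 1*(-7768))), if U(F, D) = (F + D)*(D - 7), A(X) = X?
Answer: √79022979535446074/1826522 ≈ 153.90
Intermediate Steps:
U(F, D) = (-7 + D)*(D + F) (U(F, D) = (D + F)*(-7 + D) = (-7 + D)*(D + F))
Z(r, T) = -42 + T² - T (Z(r, T) = T² - 7*T - 7*6 + T*6 = T² - 7*T - 42 + 6*T = -42 + T² - T)
S = 673/8 (S = -3 + (-17*(-41))/8 = -3 + (⅛)*697 = -3 + 697/8 = 673/8 ≈ 84.125)
√((10365/S + 17471/Z(-2, -52)) + (15789 - 1*(-7768))) = √((10365/(673/8) + 17471/(-42 + (-52)² - 1*(-52))) + (15789 - 1*(-7768))) = √((10365*(8/673) + 17471/(-42 + 2704 + 52)) + (15789 + 7768)) = √((82920/673 + 17471/2714) + 23557) = √(236802863/1826522 + 23557) = √(43264181617/1826522) = √79022979535446074/1826522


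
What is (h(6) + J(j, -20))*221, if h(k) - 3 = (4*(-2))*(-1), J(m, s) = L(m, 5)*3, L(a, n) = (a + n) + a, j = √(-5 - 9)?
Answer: 5746 + 1326*I*√14 ≈ 5746.0 + 4961.4*I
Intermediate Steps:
j = I*√14 (j = √(-14) = I*√14 ≈ 3.7417*I)
L(a, n) = n + 2*a
J(m, s) = 15 + 6*m (J(m, s) = (5 + 2*m)*3 = 15 + 6*m)
h(k) = 11 (h(k) = 3 + (4*(-2))*(-1) = 3 - 8*(-1) = 3 + 8 = 11)
(h(6) + J(j, -20))*221 = (11 + (15 + 6*(I*√14)))*221 = (11 + (15 + 6*I*√14))*221 = (26 + 6*I*√14)*221 = 5746 + 1326*I*√14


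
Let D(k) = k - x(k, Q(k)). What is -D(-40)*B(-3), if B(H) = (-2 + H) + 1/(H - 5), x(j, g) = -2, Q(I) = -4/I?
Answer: -779/4 ≈ -194.75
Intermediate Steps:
B(H) = -2 + H + 1/(-5 + H) (B(H) = (-2 + H) + 1/(-5 + H) = -2 + H + 1/(-5 + H))
D(k) = 2 + k (D(k) = k - 1*(-2) = k + 2 = 2 + k)
-D(-40)*B(-3) = -(2 - 40)*(11 + (-3)**2 - 7*(-3))/(-5 - 3) = -(-38)*(11 + 9 + 21)/(-8) = -(-38)*(-1/8*41) = -(-38)*(-41)/8 = -1*779/4 = -779/4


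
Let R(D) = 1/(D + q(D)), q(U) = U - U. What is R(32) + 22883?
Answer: 732257/32 ≈ 22883.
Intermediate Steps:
q(U) = 0
R(D) = 1/D (R(D) = 1/(D + 0) = 1/D)
R(32) + 22883 = 1/32 + 22883 = 732257/32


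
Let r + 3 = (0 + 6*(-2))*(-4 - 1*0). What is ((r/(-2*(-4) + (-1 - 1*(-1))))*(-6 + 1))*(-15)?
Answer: 3375/8 ≈ 421.88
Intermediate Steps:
r = 45 (r = -3 + (0 + 6*(-2))*(-4 - 1*0) = -3 + (0 - 12)*(-4 + 0) = -3 - 12*(-4) = -3 + 48 = 45)
((r/(-2*(-4) + (-1 - 1*(-1))))*(-6 + 1))*(-15) = ((45/(-2*(-4) + (-1 - 1*(-1))))*(-6 + 1))*(-15) = ((45/(8 + (-1 + 1)))*(-5))*(-15) = ((45/(8 + 0))*(-5))*(-15) = ((45/8)*(-5))*(-15) = -225/8*(-15) = 3375/8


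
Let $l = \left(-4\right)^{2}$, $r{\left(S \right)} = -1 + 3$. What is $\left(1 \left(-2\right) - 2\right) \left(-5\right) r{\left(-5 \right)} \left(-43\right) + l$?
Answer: $-1704$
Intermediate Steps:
$r{\left(S \right)} = 2$
$l = 16$
$\left(1 \left(-2\right) - 2\right) \left(-5\right) r{\left(-5 \right)} \left(-43\right) + l = \left(1 \left(-2\right) - 2\right) \left(-5\right) 2 \left(-43\right) + 16 = \left(-2 - 2\right) \left(-5\right) 2 \left(-43\right) + 16 = \left(-4\right) \left(-5\right) 2 \left(-43\right) + 16 = 20 \cdot 2 \left(-43\right) + 16 = 40 \left(-43\right) + 16 = -1720 + 16 = -1704$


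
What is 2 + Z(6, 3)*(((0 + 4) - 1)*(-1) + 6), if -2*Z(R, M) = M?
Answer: -5/2 ≈ -2.5000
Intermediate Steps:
Z(R, M) = -M/2
2 + Z(6, 3)*(((0 + 4) - 1)*(-1) + 6) = 2 + (-½*3)*(((0 + 4) - 1)*(-1) + 6) = 2 - 3*((4 - 1)*(-1) + 6)/2 = 2 - 3*(3*(-1) + 6)/2 = 2 - 3*(-3 + 6)/2 = 2 - 3/2*3 = 2 - 9/2 = -5/2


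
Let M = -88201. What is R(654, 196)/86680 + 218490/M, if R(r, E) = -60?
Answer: -947200263/382263134 ≈ -2.4779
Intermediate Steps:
R(654, 196)/86680 + 218490/M = -60/86680 + 218490/(-88201) = -60*1/86680 + 218490*(-1/88201) = -3/4334 - 218490/88201 = -947200263/382263134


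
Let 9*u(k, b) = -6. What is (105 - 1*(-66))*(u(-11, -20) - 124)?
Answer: -21318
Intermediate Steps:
u(k, b) = -⅔ (u(k, b) = (⅑)*(-6) = -⅔)
(105 - 1*(-66))*(u(-11, -20) - 124) = (105 - 1*(-66))*(-⅔ - 124) = (105 + 66)*(-374/3) = 171*(-374/3) = -21318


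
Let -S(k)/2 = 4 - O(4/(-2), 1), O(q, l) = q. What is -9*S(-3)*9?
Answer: 972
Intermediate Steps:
S(k) = -12 (S(k) = -2*(4 - 4/(-2)) = -2*(4 - 4*(-1)/2) = -2*(4 - 1*(-2)) = -2*(4 + 2) = -2*6 = -12)
-9*S(-3)*9 = -9*(-12)*9 = 108*9 = 972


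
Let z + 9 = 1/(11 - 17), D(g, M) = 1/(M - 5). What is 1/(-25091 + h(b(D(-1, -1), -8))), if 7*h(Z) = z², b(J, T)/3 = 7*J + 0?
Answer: -252/6319907 ≈ -3.9874e-5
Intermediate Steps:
D(g, M) = 1/(-5 + M)
b(J, T) = 21*J (b(J, T) = 3*(7*J + 0) = 3*(7*J) = 21*J)
z = -55/6 (z = -9 + 1/(11 - 17) = -9 + 1/(-6) = -9 - ⅙ = -55/6 ≈ -9.1667)
h(Z) = 3025/252 (h(Z) = (-55/6)²/7 = (⅐)*(3025/36) = 3025/252)
1/(-25091 + h(b(D(-1, -1), -8))) = 1/(-25091 + 3025/252) = 1/(-6319907/252) = -252/6319907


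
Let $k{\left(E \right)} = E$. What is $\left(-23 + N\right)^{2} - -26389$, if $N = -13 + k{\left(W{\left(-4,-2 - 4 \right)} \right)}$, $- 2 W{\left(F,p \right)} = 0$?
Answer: $27685$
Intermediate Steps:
$W{\left(F,p \right)} = 0$ ($W{\left(F,p \right)} = \left(- \frac{1}{2}\right) 0 = 0$)
$N = -13$ ($N = -13 + 0 = -13$)
$\left(-23 + N\right)^{2} - -26389 = \left(-23 - 13\right)^{2} - -26389 = \left(-36\right)^{2} + 26389 = 1296 + 26389 = 27685$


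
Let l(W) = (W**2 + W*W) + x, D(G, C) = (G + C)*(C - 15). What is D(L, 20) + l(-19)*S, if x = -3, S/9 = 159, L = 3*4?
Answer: 1029049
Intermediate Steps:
L = 12
S = 1431 (S = 9*159 = 1431)
D(G, C) = (-15 + C)*(C + G) (D(G, C) = (C + G)*(-15 + C) = (-15 + C)*(C + G))
l(W) = -3 + 2*W**2 (l(W) = (W**2 + W*W) - 3 = (W**2 + W**2) - 3 = 2*W**2 - 3 = -3 + 2*W**2)
D(L, 20) + l(-19)*S = (20**2 - 15*20 - 15*12 + 20*12) + (-3 + 2*(-19)**2)*1431 = (400 - 300 - 180 + 240) + (-3 + 2*361)*1431 = 160 + (-3 + 722)*1431 = 160 + 719*1431 = 160 + 1028889 = 1029049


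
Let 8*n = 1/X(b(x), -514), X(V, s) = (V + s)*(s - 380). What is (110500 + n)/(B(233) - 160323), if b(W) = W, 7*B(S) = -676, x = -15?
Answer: -2926466088007/4248528829296 ≈ -0.68882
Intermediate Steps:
B(S) = -676/7 (B(S) = (⅐)*(-676) = -676/7)
X(V, s) = (-380 + s)*(V + s) (X(V, s) = (V + s)*(-380 + s) = (-380 + s)*(V + s))
n = 1/3783408 (n = 1/(8*((-514)² - 380*(-15) - 380*(-514) - 15*(-514))) = 1/(8*(264196 + 5700 + 195320 + 7710)) = (⅛)/472926 = (⅛)*(1/472926) = 1/3783408 ≈ 2.6431e-7)
(110500 + n)/(B(233) - 160323) = (110500 + 1/3783408)/(-676/7 - 160323) = 418066584001/(3783408*(-1122937/7)) = (418066584001/3783408)*(-7/1122937) = -2926466088007/4248528829296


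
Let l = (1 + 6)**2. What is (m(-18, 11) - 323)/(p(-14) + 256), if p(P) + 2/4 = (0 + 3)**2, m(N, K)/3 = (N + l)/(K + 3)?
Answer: -4429/3703 ≈ -1.1961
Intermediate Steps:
l = 49 (l = 7**2 = 49)
m(N, K) = 3*(49 + N)/(3 + K) (m(N, K) = 3*((N + 49)/(K + 3)) = 3*((49 + N)/(3 + K)) = 3*(49 + N)/(3 + K))
p(P) = 17/2 (p(P) = -1/2 + (0 + 3)**2 = -1/2 + 3**2 = -1/2 + 9 = 17/2)
(m(-18, 11) - 323)/(p(-14) + 256) = (3*(49 - 18)/(3 + 11) - 323)/(17/2 + 256) = (3*31/14 - 323)/(529/2) = (3*(1/14)*31 - 323)*(2/529) = (93/14 - 323)*(2/529) = -4429/14*2/529 = -4429/3703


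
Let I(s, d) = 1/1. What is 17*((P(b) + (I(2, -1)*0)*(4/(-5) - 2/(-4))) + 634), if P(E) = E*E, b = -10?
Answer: 12478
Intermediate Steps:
I(s, d) = 1
P(E) = E²
17*((P(b) + (I(2, -1)*0)*(4/(-5) - 2/(-4))) + 634) = 17*(((-10)² + (1*0)*(4/(-5) - 2/(-4))) + 634) = 17*((100 + 0*(4*(-⅕) - 2*(-¼))) + 634) = 17*((100 + 0*(-⅘ + ½)) + 634) = 17*((100 + 0*(-3/10)) + 634) = 17*((100 + 0) + 634) = 17*(100 + 634) = 17*734 = 12478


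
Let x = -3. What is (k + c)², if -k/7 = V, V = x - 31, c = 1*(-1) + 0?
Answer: 56169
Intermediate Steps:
c = -1 (c = -1 + 0 = -1)
V = -34 (V = -3 - 31 = -34)
k = 238 (k = -7*(-34) = 238)
(k + c)² = (238 - 1)² = 237² = 56169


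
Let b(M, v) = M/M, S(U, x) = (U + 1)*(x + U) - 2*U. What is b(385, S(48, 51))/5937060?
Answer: 1/5937060 ≈ 1.6843e-7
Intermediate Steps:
S(U, x) = -2*U + (1 + U)*(U + x) (S(U, x) = (1 + U)*(U + x) - 2*U = -2*U + (1 + U)*(U + x))
b(M, v) = 1
b(385, S(48, 51))/5937060 = 1/5937060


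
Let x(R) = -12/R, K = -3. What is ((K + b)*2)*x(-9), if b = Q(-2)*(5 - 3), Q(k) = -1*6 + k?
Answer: -152/3 ≈ -50.667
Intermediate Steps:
Q(k) = -6 + k
b = -16 (b = (-6 - 2)*(5 - 3) = -8*2 = -16)
((K + b)*2)*x(-9) = ((-3 - 16)*2)*(-12/(-9)) = (-19*2)*(-12*(-1/9)) = -38*4/3 = -152/3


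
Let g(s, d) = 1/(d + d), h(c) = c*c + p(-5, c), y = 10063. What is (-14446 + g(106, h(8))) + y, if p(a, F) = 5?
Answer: -604853/138 ≈ -4383.0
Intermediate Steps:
h(c) = 5 + c**2 (h(c) = c*c + 5 = c**2 + 5 = 5 + c**2)
g(s, d) = 1/(2*d)
(-14446 + g(106, h(8))) + y = (-14446 + 1/(2*(5 + 8**2))) + 10063 = (-14446 + 1/(2*(5 + 64))) + 10063 = (-14446 + (1/2)/69) + 10063 = (-14446 + (1/2)*(1/69)) + 10063 = (-14446 + 1/138) + 10063 = -1993547/138 + 10063 = -604853/138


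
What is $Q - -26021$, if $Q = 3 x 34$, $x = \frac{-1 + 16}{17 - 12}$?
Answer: $26327$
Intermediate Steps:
$x = 3$ ($x = \frac{15}{5} = 15 \cdot \frac{1}{5} = 3$)
$Q = 306$ ($Q = 3 \cdot 3 \cdot 34 = 9 \cdot 34 = 306$)
$Q - -26021 = 306 - -26021 = 306 + 26021 = 26327$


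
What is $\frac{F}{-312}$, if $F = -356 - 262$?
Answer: $\frac{103}{52} \approx 1.9808$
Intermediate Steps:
$F = -618$ ($F = -356 - 262 = -618$)
$\frac{F}{-312} = - \frac{618}{-312} = \left(-618\right) \left(- \frac{1}{312}\right) = \frac{103}{52}$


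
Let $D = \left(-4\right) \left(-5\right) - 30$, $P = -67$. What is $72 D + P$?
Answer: $-787$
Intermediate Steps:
$D = -10$ ($D = 20 - 30 = -10$)
$72 D + P = 72 \left(-10\right) - 67 = -720 - 67 = -787$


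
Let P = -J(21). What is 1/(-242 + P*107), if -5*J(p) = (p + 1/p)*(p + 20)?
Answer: 105/1913644 ≈ 5.4869e-5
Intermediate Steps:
J(p) = -(20 + p)*(p + 1/p)/5 (J(p) = -(p + 1/p)*(p + 20)/5 = -(p + 1/p)*(20 + p)/5 = -(20 + p)*(p + 1/p)/5)
P = 18122/105 (P = -(-20 - 1*21*(1 + 21² + 20*21))/(5*21) = -(-20 - 1*21*(1 + 441 + 420))/(5*21) = -(-20 - 1*21*862)/(5*21) = -(-20 - 18102)/(5*21) = -(-18122)/(5*21) = -1*(-18122/105) = 18122/105 ≈ 172.59)
1/(-242 + P*107) = 1/(-242 + (18122/105)*107) = 1/(-242 + 1939054/105) = 1/(1913644/105) = 105/1913644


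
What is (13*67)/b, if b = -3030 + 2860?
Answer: -871/170 ≈ -5.1235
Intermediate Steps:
b = -170
(13*67)/b = (13*67)/(-170) = 871*(-1/170) = -871/170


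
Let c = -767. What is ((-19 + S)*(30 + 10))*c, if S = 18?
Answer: 30680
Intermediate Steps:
((-19 + S)*(30 + 10))*c = ((-19 + 18)*(30 + 10))*(-767) = -1*40*(-767) = -40*(-767) = 30680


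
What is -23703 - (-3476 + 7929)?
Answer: -28156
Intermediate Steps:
-23703 - (-3476 + 7929) = -23703 - 1*4453 = -23703 - 4453 = -28156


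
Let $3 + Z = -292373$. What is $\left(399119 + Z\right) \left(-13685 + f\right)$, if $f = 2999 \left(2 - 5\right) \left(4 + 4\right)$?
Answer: $-9143712123$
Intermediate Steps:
$f = -71976$ ($f = 2999 \left(\left(-3\right) 8\right) = 2999 \left(-24\right) = -71976$)
$Z = -292376$ ($Z = -3 - 292373 = -292376$)
$\left(399119 + Z\right) \left(-13685 + f\right) = \left(399119 - 292376\right) \left(-13685 - 71976\right) = 106743 \left(-85661\right) = -9143712123$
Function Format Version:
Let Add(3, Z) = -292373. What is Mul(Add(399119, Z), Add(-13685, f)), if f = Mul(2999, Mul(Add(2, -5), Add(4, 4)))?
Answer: -9143712123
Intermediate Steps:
f = -71976 (f = Mul(2999, Mul(-3, 8)) = Mul(2999, -24) = -71976)
Z = -292376 (Z = Add(-3, -292373) = -292376)
Mul(Add(399119, Z), Add(-13685, f)) = Mul(Add(399119, -292376), Add(-13685, -71976)) = Mul(106743, -85661) = -9143712123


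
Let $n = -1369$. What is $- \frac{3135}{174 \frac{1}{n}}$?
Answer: $\frac{1430605}{58} \approx 24666.0$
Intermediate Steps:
$- \frac{3135}{174 \frac{1}{n}} = - \frac{3135}{174 \frac{1}{-1369}} = - \frac{3135}{174 \left(- \frac{1}{1369}\right)} = - \frac{3135}{- \frac{174}{1369}} = \left(-3135\right) \left(- \frac{1369}{174}\right) = \frac{1430605}{58}$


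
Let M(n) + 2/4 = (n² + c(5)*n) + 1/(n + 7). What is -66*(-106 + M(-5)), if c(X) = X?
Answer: 6996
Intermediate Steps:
M(n) = -½ + n² + 1/(7 + n) + 5*n (M(n) = -½ + ((n² + 5*n) + 1/(n + 7)) = -½ + ((n² + 5*n) + 1/(7 + n)) = -½ + (n² + 1/(7 + n) + 5*n) = -½ + n² + 1/(7 + n) + 5*n)
-66*(-106 + M(-5)) = -66*(-106 + (-5 + 2*(-5)³ + 24*(-5)² + 69*(-5))/(2*(7 - 5))) = -66*(-106 + (½)*(-5 + 2*(-125) + 24*25 - 345)/2) = -66*(-106 + (½)*(½)*(-5 - 250 + 600 - 345)) = -66*(-106 + (½)*(½)*0) = -66*(-106 + 0) = -66*(-106) = 6996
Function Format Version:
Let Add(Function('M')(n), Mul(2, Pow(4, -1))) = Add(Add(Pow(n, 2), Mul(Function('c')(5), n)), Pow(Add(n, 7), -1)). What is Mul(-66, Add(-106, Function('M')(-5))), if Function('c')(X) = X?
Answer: 6996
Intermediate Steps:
Function('M')(n) = Add(Rational(-1, 2), Pow(n, 2), Pow(Add(7, n), -1), Mul(5, n)) (Function('M')(n) = Add(Rational(-1, 2), Add(Add(Pow(n, 2), Mul(5, n)), Pow(Add(n, 7), -1))) = Add(Rational(-1, 2), Add(Add(Pow(n, 2), Mul(5, n)), Pow(Add(7, n), -1))) = Add(Rational(-1, 2), Add(Pow(n, 2), Pow(Add(7, n), -1), Mul(5, n))) = Add(Rational(-1, 2), Pow(n, 2), Pow(Add(7, n), -1), Mul(5, n)))
Mul(-66, Add(-106, Function('M')(-5))) = Mul(-66, Add(-106, Mul(Rational(1, 2), Pow(Add(7, -5), -1), Add(-5, Mul(2, Pow(-5, 3)), Mul(24, Pow(-5, 2)), Mul(69, -5))))) = Mul(-66, Add(-106, Mul(Rational(1, 2), Pow(2, -1), Add(-5, Mul(2, -125), Mul(24, 25), -345)))) = Mul(-66, Add(-106, Mul(Rational(1, 2), Rational(1, 2), Add(-5, -250, 600, -345)))) = Mul(-66, Add(-106, Mul(Rational(1, 2), Rational(1, 2), 0))) = Mul(-66, Add(-106, 0)) = Mul(-66, -106) = 6996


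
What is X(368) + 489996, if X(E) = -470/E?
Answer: 90159029/184 ≈ 4.8999e+5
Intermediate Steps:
X(368) + 489996 = -470/368 + 489996 = -470*1/368 + 489996 = -235/184 + 489996 = 90159029/184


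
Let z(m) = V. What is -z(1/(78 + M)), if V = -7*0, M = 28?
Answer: 0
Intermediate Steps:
V = 0
z(m) = 0
-z(1/(78 + M)) = -1*0 = 0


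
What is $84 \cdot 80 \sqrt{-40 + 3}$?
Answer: $6720 i \sqrt{37} \approx 40876.0 i$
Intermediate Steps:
$84 \cdot 80 \sqrt{-40 + 3} = 6720 \sqrt{-37} = 6720 i \sqrt{37}$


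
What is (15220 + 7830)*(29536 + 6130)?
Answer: 822101300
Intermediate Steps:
(15220 + 7830)*(29536 + 6130) = 23050*35666 = 822101300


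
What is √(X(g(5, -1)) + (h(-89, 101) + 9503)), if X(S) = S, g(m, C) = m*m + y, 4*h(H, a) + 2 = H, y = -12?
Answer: √37973/2 ≈ 97.433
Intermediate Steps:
h(H, a) = -½ + H/4
g(m, C) = -12 + m² (g(m, C) = m*m - 12 = m² - 12 = -12 + m²)
√(X(g(5, -1)) + (h(-89, 101) + 9503)) = √((-12 + 5²) + ((-½ + (¼)*(-89)) + 9503)) = √((-12 + 25) + ((-½ - 89/4) + 9503)) = √(13 + (-91/4 + 9503)) = √(13 + 37921/4) = √(37973/4) = √37973/2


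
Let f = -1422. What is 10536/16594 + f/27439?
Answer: 132750318/227661383 ≈ 0.58310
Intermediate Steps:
10536/16594 + f/27439 = 10536/16594 - 1422/27439 = 10536*(1/16594) - 1422*1/27439 = 5268/8297 - 1422/27439 = 132750318/227661383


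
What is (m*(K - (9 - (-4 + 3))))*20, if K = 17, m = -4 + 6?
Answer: 280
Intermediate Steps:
m = 2
(m*(K - (9 - (-4 + 3))))*20 = (2*(17 - (9 - (-4 + 3))))*20 = (2*(17 - (9 - (-1))))*20 = (2*(17 - (9 - 1*(-1))))*20 = (2*(17 - (9 + 1)))*20 = (2*(17 - 1*10))*20 = (2*(17 - 10))*20 = (2*7)*20 = 14*20 = 280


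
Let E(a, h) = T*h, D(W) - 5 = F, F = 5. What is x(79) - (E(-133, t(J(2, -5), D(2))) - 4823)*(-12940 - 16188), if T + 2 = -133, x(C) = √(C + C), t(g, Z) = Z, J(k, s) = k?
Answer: -179807144 + √158 ≈ -1.7981e+8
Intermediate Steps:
D(W) = 10 (D(W) = 5 + 5 = 10)
x(C) = √2*√C (x(C) = √(2*C) = √2*√C)
T = -135 (T = -2 - 133 = -135)
E(a, h) = -135*h
x(79) - (E(-133, t(J(2, -5), D(2))) - 4823)*(-12940 - 16188) = √2*√79 - (-135*10 - 4823)*(-12940 - 16188) = √158 - (-1350 - 4823)*(-29128) = √158 - (-6173)*(-29128) = √158 - 1*179807144 = √158 - 179807144 = -179807144 + √158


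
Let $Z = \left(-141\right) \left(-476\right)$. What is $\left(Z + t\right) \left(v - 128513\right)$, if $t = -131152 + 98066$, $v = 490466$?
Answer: $12317260590$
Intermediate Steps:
$t = -33086$
$Z = 67116$
$\left(Z + t\right) \left(v - 128513\right) = \left(67116 - 33086\right) \left(490466 - 128513\right) = 34030 \cdot 361953 = 12317260590$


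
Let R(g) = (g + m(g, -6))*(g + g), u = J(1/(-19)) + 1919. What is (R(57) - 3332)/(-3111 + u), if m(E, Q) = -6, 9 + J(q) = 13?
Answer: -1241/594 ≈ -2.0892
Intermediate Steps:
J(q) = 4 (J(q) = -9 + 13 = 4)
u = 1923 (u = 4 + 1919 = 1923)
R(g) = 2*g*(-6 + g) (R(g) = (g - 6)*(g + g) = (-6 + g)*(2*g) = 2*g*(-6 + g))
(R(57) - 3332)/(-3111 + u) = (2*57*(-6 + 57) - 3332)/(-3111 + 1923) = (2*57*51 - 3332)/(-1188) = (5814 - 3332)*(-1/1188) = 2482*(-1/1188) = -1241/594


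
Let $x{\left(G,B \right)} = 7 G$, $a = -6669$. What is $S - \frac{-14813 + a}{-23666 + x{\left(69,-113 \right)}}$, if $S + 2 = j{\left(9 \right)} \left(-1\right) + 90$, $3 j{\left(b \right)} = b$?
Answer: $\frac{1949073}{23183} \approx 84.073$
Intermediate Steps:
$j{\left(b \right)} = \frac{b}{3}$
$S = 85$ ($S = -2 + \left(\frac{1}{3} \cdot 9 \left(-1\right) + 90\right) = -2 + \left(3 \left(-1\right) + 90\right) = -2 + \left(-3 + 90\right) = -2 + 87 = 85$)
$S - \frac{-14813 + a}{-23666 + x{\left(69,-113 \right)}} = 85 - \frac{-14813 - 6669}{-23666 + 7 \cdot 69} = 85 - - \frac{21482}{-23666 + 483} = 85 - - \frac{21482}{-23183} = 85 - \left(-21482\right) \left(- \frac{1}{23183}\right) = 85 - \frac{21482}{23183} = \frac{1949073}{23183}$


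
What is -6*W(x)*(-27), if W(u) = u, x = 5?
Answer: 810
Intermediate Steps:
-6*W(x)*(-27) = -6*5*(-27) = -30*(-27) = 810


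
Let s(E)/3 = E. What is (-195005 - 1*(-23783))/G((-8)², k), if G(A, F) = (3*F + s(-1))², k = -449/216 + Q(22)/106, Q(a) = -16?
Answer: -2493310108032/1367002729 ≈ -1823.9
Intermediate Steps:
s(E) = 3*E
k = -25525/11448 (k = -449/216 - 16/106 = -449*1/216 - 16*1/106 = -449/216 - 8/53 = -25525/11448 ≈ -2.2296)
G(A, F) = (-3 + 3*F)² (G(A, F) = (3*F + 3*(-1))² = (3*F - 3)² = (-3 + 3*F)²)
(-195005 - 1*(-23783))/G((-8)², k) = (-195005 - 1*(-23783))/((9*(-1 - 25525/11448)²)) = (-195005 + 23783)/((9*(-36973/11448)²)) = -171222/(9*(1367002729/131056704)) = -171222/1367002729/14561856 = -171222*14561856/1367002729 = -2493310108032/1367002729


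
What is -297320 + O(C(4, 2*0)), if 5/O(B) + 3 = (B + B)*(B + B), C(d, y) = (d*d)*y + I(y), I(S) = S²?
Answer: -891965/3 ≈ -2.9732e+5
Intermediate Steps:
C(d, y) = y² + y*d² (C(d, y) = (d*d)*y + y² = d²*y + y² = y*d² + y² = y² + y*d²)
O(B) = 5/(-3 + 4*B²) (O(B) = 5/(-3 + (B + B)*(B + B)) = 5/(-3 + (2*B)*(2*B)) = 5/(-3 + 4*B²))
-297320 + O(C(4, 2*0)) = -297320 + 5/(-3 + 4*((2*0)*(2*0 + 4²))²) = -297320 + 5/(-3 + 4*(0*(0 + 16))²) = -297320 + 5/(-3 + 4*(0*16)²) = -297320 + 5/(-3 + 4*0²) = -297320 + 5/(-3 + 4*0) = -297320 + 5/(-3 + 0) = -297320 + 5/(-3) = -297320 + 5*(-⅓) = -297320 - 5/3 = -891965/3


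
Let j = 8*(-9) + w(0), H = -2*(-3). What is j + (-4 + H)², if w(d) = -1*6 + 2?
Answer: -72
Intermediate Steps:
w(d) = -4 (w(d) = -6 + 2 = -4)
H = 6
j = -76 (j = 8*(-9) - 4 = -72 - 4 = -76)
j + (-4 + H)² = -76 + (-4 + 6)² = -76 + 2² = -76 + 4 = -72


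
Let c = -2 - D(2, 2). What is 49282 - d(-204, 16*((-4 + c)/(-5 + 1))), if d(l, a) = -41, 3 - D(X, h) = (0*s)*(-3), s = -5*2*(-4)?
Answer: 49323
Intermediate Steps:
s = 40 (s = -10*(-4) = 40)
D(X, h) = 3 (D(X, h) = 3 - 0*40*(-3) = 3 - 0*(-3) = 3 - 1*0 = 3 + 0 = 3)
c = -5 (c = -2 - 1*3 = -2 - 3 = -5)
49282 - d(-204, 16*((-4 + c)/(-5 + 1))) = 49282 - 1*(-41) = 49282 + 41 = 49323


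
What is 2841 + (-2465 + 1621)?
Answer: 1997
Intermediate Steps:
2841 + (-2465 + 1621) = 2841 - 844 = 1997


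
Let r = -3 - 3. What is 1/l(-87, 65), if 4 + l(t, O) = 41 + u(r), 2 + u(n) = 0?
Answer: 1/35 ≈ 0.028571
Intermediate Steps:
r = -6
u(n) = -2 (u(n) = -2 + 0 = -2)
l(t, O) = 35 (l(t, O) = -4 + (41 - 2) = -4 + 39 = 35)
1/l(-87, 65) = 1/35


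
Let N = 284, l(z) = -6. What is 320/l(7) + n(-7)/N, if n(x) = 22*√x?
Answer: -160/3 + 11*I*√7/142 ≈ -53.333 + 0.20495*I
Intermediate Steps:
320/l(7) + n(-7)/N = 320/(-6) + (22*√(-7))/284 = 320*(-⅙) + (22*(I*√7))*(1/284) = -160/3 + (22*I*√7)*(1/284) = -160/3 + 11*I*√7/142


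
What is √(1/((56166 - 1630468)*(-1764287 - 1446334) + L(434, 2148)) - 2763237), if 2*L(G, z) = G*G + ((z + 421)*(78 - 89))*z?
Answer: I*√70593890100083409891163935621538/5054456805554 ≈ 1662.3*I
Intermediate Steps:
L(G, z) = G²/2 + z*(-4631 - 11*z)/2 (L(G, z) = (G*G + ((z + 421)*(78 - 89))*z)/2 = (G² + ((421 + z)*(-11))*z)/2 = (G² + (-4631 - 11*z)*z)/2 = (G² + z*(-4631 - 11*z))/2 = G²/2 + z*(-4631 - 11*z)/2)
√(1/((56166 - 1630468)*(-1764287 - 1446334) + L(434, 2148)) - 2763237) = √(1/((56166 - 1630468)*(-1764287 - 1446334) + ((½)*434² - 4631/2*2148 - 11/2*2148²)) - 2763237) = √(1/(-1574302*(-3210621) + ((½)*188356 - 4973694 - 11/2*4613904)) - 2763237) = √(1/(5054487061542 + (94178 - 4973694 - 25376472)) - 2763237) = √(1/(5054487061542 - 30255988) - 2763237) = √(1/5054456805554 - 2763237) = √(-13966662060008618297/5054456805554) = I*√70593890100083409891163935621538/5054456805554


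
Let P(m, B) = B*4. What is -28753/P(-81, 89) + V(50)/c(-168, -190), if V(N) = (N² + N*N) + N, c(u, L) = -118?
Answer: -2595327/21004 ≈ -123.56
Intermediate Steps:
P(m, B) = 4*B
V(N) = N + 2*N² (V(N) = (N² + N²) + N = 2*N² + N = N + 2*N²)
-28753/P(-81, 89) + V(50)/c(-168, -190) = -28753/(4*89) + (50*(1 + 2*50))/(-118) = -28753/356 + (50*(1 + 100))*(-1/118) = -28753*1/356 + (50*101)*(-1/118) = -28753/356 + 5050*(-1/118) = -28753/356 - 2525/59 = -2595327/21004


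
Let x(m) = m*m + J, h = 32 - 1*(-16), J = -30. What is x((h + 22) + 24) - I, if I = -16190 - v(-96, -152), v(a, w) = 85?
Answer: 25081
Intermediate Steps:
h = 48 (h = 32 + 16 = 48)
I = -16275 (I = -16190 - 1*85 = -16190 - 85 = -16275)
x(m) = -30 + m² (x(m) = m*m - 30 = m² - 30 = -30 + m²)
x((h + 22) + 24) - I = (-30 + ((48 + 22) + 24)²) - 1*(-16275) = (-30 + (70 + 24)²) + 16275 = (-30 + 94²) + 16275 = (-30 + 8836) + 16275 = 8806 + 16275 = 25081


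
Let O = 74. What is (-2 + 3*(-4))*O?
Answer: -1036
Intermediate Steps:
(-2 + 3*(-4))*O = (-2 + 3*(-4))*74 = (-2 - 12)*74 = -14*74 = -1036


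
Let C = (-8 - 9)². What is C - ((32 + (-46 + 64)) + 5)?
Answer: 234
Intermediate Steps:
C = 289 (C = (-17)² = 289)
C - ((32 + (-46 + 64)) + 5) = 289 - ((32 + (-46 + 64)) + 5) = 289 - ((32 + 18) + 5) = 289 - (50 + 5) = 289 - 1*55 = 289 - 55 = 234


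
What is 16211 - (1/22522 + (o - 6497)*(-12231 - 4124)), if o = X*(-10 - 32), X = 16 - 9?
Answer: -2501081478069/22522 ≈ -1.1105e+8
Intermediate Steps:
X = 7
o = -294 (o = 7*(-10 - 32) = 7*(-42) = -294)
16211 - (1/22522 + (o - 6497)*(-12231 - 4124)) = 16211 - (1/22522 + (-294 - 6497)*(-12231 - 4124)) = 16211 - (1/22522 - 6791*(-16355)) = 16211 - (1/22522 + 111066805) = 16211 - 1*2501446582211/22522 = 16211 - 2501446582211/22522 = -2501081478069/22522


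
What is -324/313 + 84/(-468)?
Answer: -14827/12207 ≈ -1.2146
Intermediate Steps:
-324/313 + 84/(-468) = -324*1/313 + 84*(-1/468) = -324/313 - 7/39 = -14827/12207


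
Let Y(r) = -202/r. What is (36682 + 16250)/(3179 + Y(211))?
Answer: 11168652/670567 ≈ 16.656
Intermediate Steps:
(36682 + 16250)/(3179 + Y(211)) = (36682 + 16250)/(3179 - 202/211) = 52932/(3179 - 202*1/211) = 52932/(3179 - 202/211) = 52932/(670567/211) = 52932*(211/670567) = 11168652/670567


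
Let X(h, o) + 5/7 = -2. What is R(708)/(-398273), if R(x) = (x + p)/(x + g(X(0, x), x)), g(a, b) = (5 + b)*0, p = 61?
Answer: -769/281977284 ≈ -2.7272e-6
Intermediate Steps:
X(h, o) = -19/7 (X(h, o) = -5/7 - 2 = -19/7)
g(a, b) = 0
R(x) = (61 + x)/x (R(x) = (x + 61)/(x + 0) = (61 + x)/x)
R(708)/(-398273) = ((61 + 708)/708)/(-398273) = ((1/708)*769)*(-1/398273) = (769/708)*(-1/398273) = -769/281977284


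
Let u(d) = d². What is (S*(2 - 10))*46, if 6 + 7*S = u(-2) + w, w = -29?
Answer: 11408/7 ≈ 1629.7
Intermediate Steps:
S = -31/7 (S = -6/7 + ((-2)² - 29)/7 = -6/7 + (4 - 29)/7 = -6/7 + (⅐)*(-25) = -6/7 - 25/7 = -31/7 ≈ -4.4286)
(S*(2 - 10))*46 = -31*(2 - 10)/7*46 = -31/7*(-8)*46 = (248/7)*46 = 11408/7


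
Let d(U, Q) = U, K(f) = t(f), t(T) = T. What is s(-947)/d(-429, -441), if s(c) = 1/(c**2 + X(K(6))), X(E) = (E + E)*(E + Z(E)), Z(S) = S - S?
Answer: -1/384761949 ≈ -2.5990e-9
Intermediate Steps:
K(f) = f
Z(S) = 0
X(E) = 2*E**2 (X(E) = (E + E)*(E + 0) = (2*E)*E = 2*E**2)
s(c) = 1/(72 + c**2) (s(c) = 1/(c**2 + 2*6**2) = 1/(c**2 + 2*36) = 1/(c**2 + 72) = 1/(72 + c**2))
s(-947)/d(-429, -441) = 1/((72 + (-947)**2)*(-429)) = -1/429/(72 + 896809) = -1/429/896881 = (1/896881)*(-1/429) = -1/384761949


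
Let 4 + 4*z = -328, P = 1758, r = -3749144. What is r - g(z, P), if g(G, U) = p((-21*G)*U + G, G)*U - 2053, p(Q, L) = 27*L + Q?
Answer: -5386514551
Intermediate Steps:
z = -83 (z = -1 + (1/4)*(-328) = -1 - 82 = -83)
p(Q, L) = Q + 27*L
g(G, U) = -2053 + U*(28*G - 21*G*U) (g(G, U) = (((-21*G)*U + G) + 27*G)*U - 2053 = ((-21*G*U + G) + 27*G)*U - 2053 = ((G - 21*G*U) + 27*G)*U - 2053 = (28*G - 21*G*U)*U - 2053 = U*(28*G - 21*G*U) - 2053 = -2053 + U*(28*G - 21*G*U))
r - g(z, P) = -3749144 - (-2053 - 7*(-83)*1758*(-4 + 3*1758)) = -3749144 - (-2053 - 7*(-83)*1758*(-4 + 5274)) = -3749144 - (-2053 - 7*(-83)*1758*5270) = -3749144 - (-2053 + 5382767460) = -3749144 - 1*5382765407 = -3749144 - 5382765407 = -5386514551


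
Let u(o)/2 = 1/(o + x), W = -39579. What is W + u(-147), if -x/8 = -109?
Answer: -28694773/725 ≈ -39579.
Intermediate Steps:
x = 872 (x = -8*(-109) = 872)
u(o) = 2/(872 + o) (u(o) = 2/(o + 872) = 2/(872 + o))
W + u(-147) = -39579 + 2/(872 - 147) = -39579 + 2/725 = -28694773/725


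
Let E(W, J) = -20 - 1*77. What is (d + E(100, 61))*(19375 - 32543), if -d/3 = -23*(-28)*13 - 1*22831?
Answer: -569911040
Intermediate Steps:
E(W, J) = -97 (E(W, J) = -20 - 77 = -97)
d = 43377 (d = -3*(-23*(-28)*13 - 1*22831) = -3*(644*13 - 22831) = -3*(8372 - 22831) = -3*(-14459) = 43377)
(d + E(100, 61))*(19375 - 32543) = (43377 - 97)*(19375 - 32543) = 43280*(-13168) = -569911040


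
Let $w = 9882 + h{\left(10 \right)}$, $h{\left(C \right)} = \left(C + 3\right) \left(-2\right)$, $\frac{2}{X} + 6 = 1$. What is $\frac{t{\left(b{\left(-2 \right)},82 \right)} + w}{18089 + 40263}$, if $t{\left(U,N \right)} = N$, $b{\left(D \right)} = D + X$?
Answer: $\frac{4969}{29176} \approx 0.17031$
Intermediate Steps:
$X = - \frac{2}{5}$ ($X = \frac{2}{-6 + 1} = \frac{2}{-5} = 2 \left(- \frac{1}{5}\right) = - \frac{2}{5} \approx -0.4$)
$b{\left(D \right)} = - \frac{2}{5} + D$ ($b{\left(D \right)} = D - \frac{2}{5} = - \frac{2}{5} + D$)
$h{\left(C \right)} = -6 - 2 C$ ($h{\left(C \right)} = \left(3 + C\right) \left(-2\right) = -6 - 2 C$)
$w = 9856$ ($w = 9882 - 26 = 9856$)
$\frac{t{\left(b{\left(-2 \right)},82 \right)} + w}{18089 + 40263} = \frac{82 + 9856}{18089 + 40263} = \frac{9938}{58352} = 9938 \cdot \frac{1}{58352} = \frac{4969}{29176}$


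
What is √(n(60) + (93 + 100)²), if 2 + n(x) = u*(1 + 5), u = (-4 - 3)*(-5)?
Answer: √37457 ≈ 193.54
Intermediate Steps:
u = 35 (u = -7*(-5) = 35)
n(x) = 208 (n(x) = -2 + 35*(1 + 5) = -2 + 35*6 = -2 + 210 = 208)
√(n(60) + (93 + 100)²) = √(208 + (93 + 100)²) = √(208 + 193²) = √(208 + 37249) = √37457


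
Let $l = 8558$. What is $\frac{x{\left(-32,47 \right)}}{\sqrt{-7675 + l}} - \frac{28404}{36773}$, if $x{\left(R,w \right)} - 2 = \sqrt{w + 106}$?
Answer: $- \frac{28404}{36773} + \frac{2 \sqrt{883}}{883} + \frac{3 \sqrt{15011}}{883} \approx -0.28885$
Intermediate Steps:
$x{\left(R,w \right)} = 2 + \sqrt{106 + w}$ ($x{\left(R,w \right)} = 2 + \sqrt{w + 106} = 2 + \sqrt{106 + w}$)
$\frac{x{\left(-32,47 \right)}}{\sqrt{-7675 + l}} - \frac{28404}{36773} = \frac{2 + \sqrt{106 + 47}}{\sqrt{-7675 + 8558}} - \frac{28404}{36773} = \frac{2 + \sqrt{153}}{\sqrt{883}} - \frac{28404}{36773} = \left(2 + 3 \sqrt{17}\right) \frac{\sqrt{883}}{883} - \frac{28404}{36773} = \frac{\sqrt{883} \left(2 + 3 \sqrt{17}\right)}{883} - \frac{28404}{36773} = - \frac{28404}{36773} + \frac{\sqrt{883} \left(2 + 3 \sqrt{17}\right)}{883}$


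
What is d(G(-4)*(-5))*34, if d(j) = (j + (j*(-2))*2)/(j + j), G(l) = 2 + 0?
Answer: -51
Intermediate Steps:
G(l) = 2
d(j) = -3/2 (d(j) = (j - 2*j*2)/((2*j)) = (j - 4*j)*(1/(2*j)) = (-3*j)*(1/(2*j)) = -3/2)
d(G(-4)*(-5))*34 = -3/2*34 = -51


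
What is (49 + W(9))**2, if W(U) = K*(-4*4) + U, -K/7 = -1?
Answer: 2916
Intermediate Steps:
K = 7 (K = -7*(-1) = 7)
W(U) = -112 + U (W(U) = 7*(-4*4) + U = 7*(-16) + U = -112 + U)
(49 + W(9))**2 = (49 + (-112 + 9))**2 = (49 - 103)**2 = (-54)**2 = 2916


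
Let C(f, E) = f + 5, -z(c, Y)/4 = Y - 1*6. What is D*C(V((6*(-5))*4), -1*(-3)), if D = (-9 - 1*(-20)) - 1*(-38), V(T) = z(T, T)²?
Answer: 12447029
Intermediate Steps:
z(c, Y) = 24 - 4*Y (z(c, Y) = -4*(Y - 1*6) = -4*(Y - 6) = -4*(-6 + Y) = 24 - 4*Y)
V(T) = (24 - 4*T)²
C(f, E) = 5 + f
D = 49 (D = (-9 + 20) + 38 = 11 + 38 = 49)
D*C(V((6*(-5))*4), -1*(-3)) = 49*(5 + 16*(-6 + (6*(-5))*4)²) = 49*(5 + 16*(-6 - 30*4)²) = 49*(5 + 16*(-6 - 120)²) = 49*(5 + 16*(-126)²) = 49*(5 + 16*15876) = 49*(5 + 254016) = 49*254021 = 12447029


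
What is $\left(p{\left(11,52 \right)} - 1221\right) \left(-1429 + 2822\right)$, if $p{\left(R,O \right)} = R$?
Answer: $-1685530$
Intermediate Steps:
$\left(p{\left(11,52 \right)} - 1221\right) \left(-1429 + 2822\right) = \left(11 - 1221\right) \left(-1429 + 2822\right) = \left(-1210\right) 1393 = -1685530$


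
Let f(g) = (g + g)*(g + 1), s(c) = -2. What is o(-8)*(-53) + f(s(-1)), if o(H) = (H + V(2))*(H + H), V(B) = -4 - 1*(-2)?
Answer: -8476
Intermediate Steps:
f(g) = 2*g*(1 + g) (f(g) = (2*g)*(1 + g) = 2*g*(1 + g))
V(B) = -2 (V(B) = -4 + 2 = -2)
o(H) = 2*H*(-2 + H) (o(H) = (H - 2)*(H + H) = (-2 + H)*(2*H) = 2*H*(-2 + H))
o(-8)*(-53) + f(s(-1)) = (2*(-8)*(-2 - 8))*(-53) + 2*(-2)*(1 - 2) = (2*(-8)*(-10))*(-53) + 2*(-2)*(-1) = 160*(-53) + 4 = -8480 + 4 = -8476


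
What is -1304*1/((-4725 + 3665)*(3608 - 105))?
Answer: 326/928295 ≈ 0.00035118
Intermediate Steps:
-1304*1/((-4725 + 3665)*(3608 - 105)) = -1304/((-1060*3503)) = -1304/(-3713180) = -1304*(-1/3713180) = 326/928295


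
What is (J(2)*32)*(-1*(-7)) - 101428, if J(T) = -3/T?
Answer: -101764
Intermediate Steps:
(J(2)*32)*(-1*(-7)) - 101428 = (-3/2*32)*(-1*(-7)) - 101428 = (-3*½*32)*7 - 101428 = -3/2*32*7 - 101428 = -48*7 - 101428 = -336 - 101428 = -101764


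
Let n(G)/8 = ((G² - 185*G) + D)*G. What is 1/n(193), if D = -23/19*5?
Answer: 19/45117224 ≈ 4.2113e-7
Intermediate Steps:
D = -115/19 (D = -23*1/19*5 = -23/19*5 = -115/19 ≈ -6.0526)
n(G) = 8*G*(-115/19 + G² - 185*G) (n(G) = 8*(((G² - 185*G) - 115/19)*G) = 8*((-115/19 + G² - 185*G)*G) = 8*(G*(-115/19 + G² - 185*G)) = 8*G*(-115/19 + G² - 185*G))
1/n(193) = 1/((8/19)*193*(-115 - 3515*193 + 19*193²)) = 1/((8/19)*193*(-115 - 678395 + 19*37249)) = 1/((8/19)*193*(-115 - 678395 + 707731)) = 1/((8/19)*193*29221) = 1/(45117224/19) = 19/45117224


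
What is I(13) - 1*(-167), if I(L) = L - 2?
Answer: 178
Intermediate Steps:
I(L) = -2 + L
I(13) - 1*(-167) = (-2 + 13) - 1*(-167) = 11 + 167 = 178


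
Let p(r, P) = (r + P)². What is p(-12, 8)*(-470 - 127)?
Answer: -9552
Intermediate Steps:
p(r, P) = (P + r)²
p(-12, 8)*(-470 - 127) = (8 - 12)²*(-470 - 127) = (-4)²*(-597) = 16*(-597) = -9552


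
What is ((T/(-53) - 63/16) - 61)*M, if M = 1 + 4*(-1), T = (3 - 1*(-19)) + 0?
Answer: 166257/848 ≈ 196.06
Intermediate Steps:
T = 22 (T = (3 + 19) + 0 = 22 + 0 = 22)
M = -3 (M = 1 - 4 = -3)
((T/(-53) - 63/16) - 61)*M = ((22/(-53) - 63/16) - 61)*(-3) = ((22*(-1/53) - 63*1/16) - 61)*(-3) = ((-22/53 - 63/16) - 61)*(-3) = (-3691/848 - 61)*(-3) = -55419/848*(-3) = 166257/848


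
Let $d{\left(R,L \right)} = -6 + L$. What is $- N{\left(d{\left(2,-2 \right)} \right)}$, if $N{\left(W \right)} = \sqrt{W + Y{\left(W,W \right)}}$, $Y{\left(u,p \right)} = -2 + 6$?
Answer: $- 2 i \approx - 2.0 i$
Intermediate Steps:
$Y{\left(u,p \right)} = 4$
$N{\left(W \right)} = \sqrt{4 + W}$ ($N{\left(W \right)} = \sqrt{W + 4} = \sqrt{4 + W}$)
$- N{\left(d{\left(2,-2 \right)} \right)} = - \sqrt{4 - 8} = - \sqrt{-4} = - 2 i$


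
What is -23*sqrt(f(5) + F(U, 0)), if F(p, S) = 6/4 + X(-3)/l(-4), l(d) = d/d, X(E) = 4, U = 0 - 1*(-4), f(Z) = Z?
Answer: -23*sqrt(42)/2 ≈ -74.529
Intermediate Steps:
U = 4 (U = 0 + 4 = 4)
l(d) = 1
F(p, S) = 11/2 (F(p, S) = 6/4 + 4/1 = 6*(1/4) + 4*1 = 3/2 + 4 = 11/2)
-23*sqrt(f(5) + F(U, 0)) = -23*sqrt(5 + 11/2) = -23*sqrt(42)/2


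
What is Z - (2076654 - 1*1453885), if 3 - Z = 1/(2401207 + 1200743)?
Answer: -2243171993701/3601950 ≈ -6.2277e+5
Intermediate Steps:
Z = 10805849/3601950 (Z = 3 - 1/(2401207 + 1200743) = 3 - 1/3601950 = 10805849/3601950 ≈ 3.0000)
Z - (2076654 - 1*1453885) = 10805849/3601950 - (2076654 - 1*1453885) = 10805849/3601950 - (2076654 - 1453885) = 10805849/3601950 - 1*622769 = 10805849/3601950 - 622769 = -2243171993701/3601950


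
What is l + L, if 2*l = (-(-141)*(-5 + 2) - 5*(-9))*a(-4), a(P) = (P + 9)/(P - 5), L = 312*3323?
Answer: 1036881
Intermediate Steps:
L = 1036776
a(P) = (9 + P)/(-5 + P)
l = 105 (l = ((-(-141)*(-5 + 2) - 5*(-9))*((9 - 4)/(-5 - 4)))/2 = ((-(-141)*(-3) + 45)*(5/(-9)))/2 = ((-47*9 + 45)*(-⅑*5))/2 = ((-423 + 45)*(-5/9))/2 = (-378*(-5/9))/2 = (½)*210 = 105)
l + L = 105 + 1036776 = 1036881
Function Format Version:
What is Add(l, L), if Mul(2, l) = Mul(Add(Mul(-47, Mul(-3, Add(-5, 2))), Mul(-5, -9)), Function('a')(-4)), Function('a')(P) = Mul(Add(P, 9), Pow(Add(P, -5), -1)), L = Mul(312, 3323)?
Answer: 1036881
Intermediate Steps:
L = 1036776
Function('a')(P) = Mul(Pow(Add(-5, P), -1), Add(9, P)) (Function('a')(P) = Mul(Add(9, P), Pow(Add(-5, P), -1)) = Mul(Pow(Add(-5, P), -1), Add(9, P)))
l = 105 (l = Mul(Rational(1, 2), Mul(Add(Mul(-47, Mul(-3, Add(-5, 2))), Mul(-5, -9)), Mul(Pow(Add(-5, -4), -1), Add(9, -4)))) = Mul(Rational(1, 2), Mul(Add(Mul(-47, Mul(-3, -3)), 45), Mul(Pow(-9, -1), 5))) = Mul(Rational(1, 2), Mul(Add(Mul(-47, 9), 45), Mul(Rational(-1, 9), 5))) = Mul(Rational(1, 2), Mul(Add(-423, 45), Rational(-5, 9))) = Mul(Rational(1, 2), Mul(-378, Rational(-5, 9))) = Mul(Rational(1, 2), 210) = 105)
Add(l, L) = Add(105, 1036776) = 1036881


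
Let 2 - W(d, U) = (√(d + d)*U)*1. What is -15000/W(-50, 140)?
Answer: -7500/490001 - 5250000*I/490001 ≈ -0.015306 - 10.714*I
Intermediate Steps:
W(d, U) = 2 - U*√2*√d (W(d, U) = 2 - √(d + d)*U = 2 - √(2*d)*U = 2 - (√2*√d)*U = 2 - U*√2*√d)
-15000/W(-50, 140) = -15000/(2 - 1*140*√2*√(-50)) = -15000/(2 - 1*140*√2*5*I*√2) = -15000*(2 + 1400*I)/1960004 = -3750*(2 + 1400*I)/490001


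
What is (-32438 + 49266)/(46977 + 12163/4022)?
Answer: 67682216/188953657 ≈ 0.35819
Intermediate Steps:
(-32438 + 49266)/(46977 + 12163/4022) = 16828/(46977 + 12163*(1/4022)) = 16828/(46977 + 12163/4022) = 16828/(188953657/4022) = 16828*(4022/188953657) = 67682216/188953657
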